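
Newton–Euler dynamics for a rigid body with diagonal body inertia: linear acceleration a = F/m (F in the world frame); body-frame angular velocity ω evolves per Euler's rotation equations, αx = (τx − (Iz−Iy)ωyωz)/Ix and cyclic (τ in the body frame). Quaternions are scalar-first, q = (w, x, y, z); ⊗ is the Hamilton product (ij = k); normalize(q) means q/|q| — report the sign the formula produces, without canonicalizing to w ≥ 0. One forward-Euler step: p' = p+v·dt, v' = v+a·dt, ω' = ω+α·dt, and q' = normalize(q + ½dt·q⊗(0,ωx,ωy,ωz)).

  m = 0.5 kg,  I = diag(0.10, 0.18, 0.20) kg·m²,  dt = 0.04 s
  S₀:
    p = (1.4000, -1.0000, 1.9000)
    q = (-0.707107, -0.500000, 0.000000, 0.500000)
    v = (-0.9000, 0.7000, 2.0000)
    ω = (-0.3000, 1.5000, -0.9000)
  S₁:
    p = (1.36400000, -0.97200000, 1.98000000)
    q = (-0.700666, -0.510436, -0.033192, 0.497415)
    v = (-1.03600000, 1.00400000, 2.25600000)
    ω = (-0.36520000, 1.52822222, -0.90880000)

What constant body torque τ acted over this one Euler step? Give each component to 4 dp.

τ = (-0.1900, 0.1000, -0.0800)

Δω = ω₁−ω₀ = (-0.06520000, 0.02822222, -0.00880000)
I·α + gyro = (-0.1900, 0.1000, -0.0800)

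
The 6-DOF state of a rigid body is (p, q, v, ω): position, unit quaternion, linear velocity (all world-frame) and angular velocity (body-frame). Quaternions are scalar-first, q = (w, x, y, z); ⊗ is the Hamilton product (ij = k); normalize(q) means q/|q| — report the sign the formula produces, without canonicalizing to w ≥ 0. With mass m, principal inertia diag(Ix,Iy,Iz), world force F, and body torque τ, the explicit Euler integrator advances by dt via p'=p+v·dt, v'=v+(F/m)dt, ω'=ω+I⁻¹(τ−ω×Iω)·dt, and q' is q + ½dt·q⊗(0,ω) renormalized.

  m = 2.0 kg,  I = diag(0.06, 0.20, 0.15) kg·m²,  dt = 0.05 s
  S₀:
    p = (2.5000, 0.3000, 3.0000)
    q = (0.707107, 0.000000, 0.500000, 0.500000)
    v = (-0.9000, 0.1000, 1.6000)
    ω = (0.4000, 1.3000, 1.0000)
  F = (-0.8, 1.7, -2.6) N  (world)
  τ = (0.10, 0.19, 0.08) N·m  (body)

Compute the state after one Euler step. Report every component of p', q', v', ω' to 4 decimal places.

p' = (2.4550, 0.3050, 3.0800)
q' = (0.6778, 0.0033, 0.5275, 0.5122)
v' = (-0.9200, 0.1425, 1.5350)
ω' = (0.5375, 1.3565, 1.0024)

gyro term ω×Iω = (-0.0650, -0.0360, 0.0728)
α = I⁻¹(τ − ω×Iω) = (2.7500, 1.1300, 0.0480)
new body rate ω' = (0.5375, 1.3565, 1.0024)
Hamilton product q⊗(0,ω) = (-1.1500000, 0.1328428, 1.1192391, 0.5071070)
q + ½dt·q⊗(0,ω), renormalized = (0.6778, 0.0033, 0.5275, 0.5122)
p' = p + v·dt = (2.4550, 0.3050, 3.0800)
v' = v + a·dt = (-0.9200, 0.1425, 1.5350)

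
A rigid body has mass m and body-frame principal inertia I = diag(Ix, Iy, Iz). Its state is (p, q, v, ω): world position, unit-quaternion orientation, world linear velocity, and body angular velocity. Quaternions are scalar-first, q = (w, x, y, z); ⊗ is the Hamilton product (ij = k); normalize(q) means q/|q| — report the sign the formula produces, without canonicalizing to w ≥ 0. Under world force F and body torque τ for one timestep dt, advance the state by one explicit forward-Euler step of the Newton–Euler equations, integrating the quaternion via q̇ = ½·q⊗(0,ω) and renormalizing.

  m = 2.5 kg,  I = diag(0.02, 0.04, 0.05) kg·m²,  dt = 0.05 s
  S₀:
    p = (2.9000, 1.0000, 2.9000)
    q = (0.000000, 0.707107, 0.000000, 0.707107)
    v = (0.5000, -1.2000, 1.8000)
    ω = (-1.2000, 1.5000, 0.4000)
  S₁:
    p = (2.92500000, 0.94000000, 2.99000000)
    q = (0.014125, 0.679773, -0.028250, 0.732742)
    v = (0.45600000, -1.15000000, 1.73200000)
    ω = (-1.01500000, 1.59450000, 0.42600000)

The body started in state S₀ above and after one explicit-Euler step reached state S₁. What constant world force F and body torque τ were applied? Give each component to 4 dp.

Δω = ω₁−ω₀ = (0.18500000, 0.09450000, 0.02600000)
precession coupling = (0.0060, 0.0144, -0.0360)
I·α + gyro = (0.0800, 0.0900, -0.0100)
v₁ − v₀ = (-0.04400000, 0.05000000, -0.06800000)
applied force F = (-2.2000, 2.5000, -3.4000)

F = (-2.2000, 2.5000, -3.4000)
τ = (0.0800, 0.0900, -0.0100)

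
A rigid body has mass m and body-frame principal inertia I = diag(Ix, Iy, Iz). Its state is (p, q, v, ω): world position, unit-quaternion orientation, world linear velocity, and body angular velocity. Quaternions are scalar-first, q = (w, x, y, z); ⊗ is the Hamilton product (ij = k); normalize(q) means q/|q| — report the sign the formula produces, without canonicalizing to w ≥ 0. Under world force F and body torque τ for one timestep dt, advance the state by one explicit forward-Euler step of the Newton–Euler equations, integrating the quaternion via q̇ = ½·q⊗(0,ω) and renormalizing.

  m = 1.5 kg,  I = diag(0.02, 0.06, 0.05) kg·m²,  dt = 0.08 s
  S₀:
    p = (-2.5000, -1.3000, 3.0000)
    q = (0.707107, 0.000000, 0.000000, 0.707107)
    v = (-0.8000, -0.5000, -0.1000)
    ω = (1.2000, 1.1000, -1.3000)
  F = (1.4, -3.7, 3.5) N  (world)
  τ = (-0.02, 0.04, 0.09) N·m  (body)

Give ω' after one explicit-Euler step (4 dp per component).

α = I⁻¹(τ − ω×Iω) = (-1.7150, -0.1133, 0.7440)
ω' = ω + α·dt = (1.0628, 1.0909, -1.2405)

ω' = (1.0628, 1.0909, -1.2405)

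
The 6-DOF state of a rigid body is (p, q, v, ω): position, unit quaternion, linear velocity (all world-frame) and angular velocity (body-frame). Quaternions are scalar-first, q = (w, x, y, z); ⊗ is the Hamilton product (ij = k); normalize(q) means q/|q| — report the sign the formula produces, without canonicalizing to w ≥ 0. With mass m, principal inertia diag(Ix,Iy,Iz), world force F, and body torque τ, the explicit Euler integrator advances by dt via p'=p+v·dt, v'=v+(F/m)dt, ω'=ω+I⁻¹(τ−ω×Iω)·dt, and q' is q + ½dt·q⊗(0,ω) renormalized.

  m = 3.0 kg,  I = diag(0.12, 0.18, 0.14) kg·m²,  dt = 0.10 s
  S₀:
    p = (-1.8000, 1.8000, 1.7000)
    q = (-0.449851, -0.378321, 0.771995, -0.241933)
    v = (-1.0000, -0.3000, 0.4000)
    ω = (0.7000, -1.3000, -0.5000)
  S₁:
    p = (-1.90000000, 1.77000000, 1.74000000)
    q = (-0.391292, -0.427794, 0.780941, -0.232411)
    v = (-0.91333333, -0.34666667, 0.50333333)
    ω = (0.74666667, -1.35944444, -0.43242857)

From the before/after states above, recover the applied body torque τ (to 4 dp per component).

τ = (0.0300, -0.1000, 0.0400)

Δω = ω₁−ω₀ = (0.04666667, -0.05944444, 0.06757143)
applied torque τ = (0.0300, -0.1000, 0.0400)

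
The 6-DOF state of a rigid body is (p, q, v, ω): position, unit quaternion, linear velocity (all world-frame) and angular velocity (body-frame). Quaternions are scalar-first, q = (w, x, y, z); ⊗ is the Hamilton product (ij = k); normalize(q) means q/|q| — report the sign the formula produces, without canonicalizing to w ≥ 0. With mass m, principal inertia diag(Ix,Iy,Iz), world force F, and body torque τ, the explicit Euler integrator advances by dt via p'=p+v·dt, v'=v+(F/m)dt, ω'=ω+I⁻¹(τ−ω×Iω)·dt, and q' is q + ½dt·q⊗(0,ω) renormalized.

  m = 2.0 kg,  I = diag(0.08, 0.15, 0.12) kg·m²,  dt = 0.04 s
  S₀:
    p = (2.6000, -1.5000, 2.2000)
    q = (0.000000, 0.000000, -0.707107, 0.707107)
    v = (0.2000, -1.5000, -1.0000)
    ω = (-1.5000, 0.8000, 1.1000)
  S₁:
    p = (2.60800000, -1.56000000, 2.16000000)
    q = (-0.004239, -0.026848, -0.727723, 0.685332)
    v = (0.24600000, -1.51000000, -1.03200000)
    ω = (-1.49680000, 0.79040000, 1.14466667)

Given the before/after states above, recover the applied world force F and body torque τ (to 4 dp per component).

F = (2.3000, -0.5000, -1.6000)
τ = (-0.0200, 0.0300, 0.0500)

rate change Δω = (0.00320000, -0.00960000, 0.04466667)
gyro term ω₀×Iω₀ = (-0.0264, 0.0660, -0.0840)
I·α + gyro = (-0.0200, 0.0300, 0.0500)
Δv = v₁−v₀ = (0.04600000, -0.01000000, -0.03200000)
m·(v₁−v₀)/dt = (2.3000, -0.5000, -1.6000)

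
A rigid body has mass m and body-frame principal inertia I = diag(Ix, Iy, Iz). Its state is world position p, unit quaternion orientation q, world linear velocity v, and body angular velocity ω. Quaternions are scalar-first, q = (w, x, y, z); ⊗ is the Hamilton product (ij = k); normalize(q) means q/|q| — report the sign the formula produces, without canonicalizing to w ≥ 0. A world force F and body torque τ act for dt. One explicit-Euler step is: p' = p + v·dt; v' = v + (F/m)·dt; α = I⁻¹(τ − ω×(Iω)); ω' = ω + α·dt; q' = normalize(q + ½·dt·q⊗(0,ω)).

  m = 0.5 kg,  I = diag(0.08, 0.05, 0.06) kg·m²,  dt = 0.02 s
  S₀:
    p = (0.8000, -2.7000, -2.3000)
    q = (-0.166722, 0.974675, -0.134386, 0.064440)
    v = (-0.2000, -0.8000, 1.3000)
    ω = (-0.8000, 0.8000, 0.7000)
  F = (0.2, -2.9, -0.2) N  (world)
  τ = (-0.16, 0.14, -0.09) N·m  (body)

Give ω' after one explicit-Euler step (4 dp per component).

ω' = (-0.8414, 0.8605, 0.6636)

precession coupling ω×(Iω) = (0.0056, -0.0112, 0.0192)
α = I⁻¹(τ − ω×Iω) = (-2.0700, 3.0240, -1.8200)
ω + α·dt = (-0.8414, 0.8605, 0.6636)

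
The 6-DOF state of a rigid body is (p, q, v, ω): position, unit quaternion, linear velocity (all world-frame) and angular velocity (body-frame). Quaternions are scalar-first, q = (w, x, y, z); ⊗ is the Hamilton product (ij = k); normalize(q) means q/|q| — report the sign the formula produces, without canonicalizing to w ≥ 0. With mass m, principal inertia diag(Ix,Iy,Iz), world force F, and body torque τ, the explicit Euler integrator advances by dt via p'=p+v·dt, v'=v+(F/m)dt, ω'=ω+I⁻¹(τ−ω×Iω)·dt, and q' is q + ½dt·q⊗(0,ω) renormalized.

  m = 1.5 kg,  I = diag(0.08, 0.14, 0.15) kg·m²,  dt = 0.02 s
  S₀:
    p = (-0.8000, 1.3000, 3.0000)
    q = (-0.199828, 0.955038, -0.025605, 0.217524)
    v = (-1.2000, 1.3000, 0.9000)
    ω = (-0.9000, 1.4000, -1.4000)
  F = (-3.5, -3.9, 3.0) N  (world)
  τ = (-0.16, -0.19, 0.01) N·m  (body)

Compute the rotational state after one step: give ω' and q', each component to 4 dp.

angular accel α = (-1.7550, -0.7271, 0.5707)
ω + α·dt = (-0.9351, 1.3855, -1.3886)
2q̇ = q⊗(0,ω) = (1.1999148, -0.0888414, 0.8615224, 1.5937679)
q' = normalize(q + ½dt·q⊗(0,ω)) = (-0.1878, 0.9539, -0.0170, 0.2334)

ω' = (-0.9351, 1.3855, -1.3886)
q' = (-0.1878, 0.9539, -0.0170, 0.2334)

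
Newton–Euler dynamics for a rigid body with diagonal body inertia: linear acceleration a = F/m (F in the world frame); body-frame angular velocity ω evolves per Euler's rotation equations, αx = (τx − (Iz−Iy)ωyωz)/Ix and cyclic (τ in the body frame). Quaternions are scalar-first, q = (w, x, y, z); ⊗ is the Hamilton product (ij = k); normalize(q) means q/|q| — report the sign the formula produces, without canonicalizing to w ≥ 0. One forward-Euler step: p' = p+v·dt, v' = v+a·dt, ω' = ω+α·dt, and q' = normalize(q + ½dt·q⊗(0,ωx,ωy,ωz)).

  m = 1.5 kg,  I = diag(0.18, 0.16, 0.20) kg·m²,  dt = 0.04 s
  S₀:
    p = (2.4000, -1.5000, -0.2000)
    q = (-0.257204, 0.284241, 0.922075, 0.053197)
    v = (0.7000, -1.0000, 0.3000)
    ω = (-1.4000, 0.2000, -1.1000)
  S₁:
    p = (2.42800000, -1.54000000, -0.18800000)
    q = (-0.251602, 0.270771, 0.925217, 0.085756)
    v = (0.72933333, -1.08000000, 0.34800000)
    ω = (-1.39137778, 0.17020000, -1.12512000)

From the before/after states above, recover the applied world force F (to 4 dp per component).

velocity change Δv = (0.02933333, -0.08000000, 0.04800000)
m·(v₁−v₀)/dt = (1.1000, -3.0000, 1.8000)

F = (1.1000, -3.0000, 1.8000)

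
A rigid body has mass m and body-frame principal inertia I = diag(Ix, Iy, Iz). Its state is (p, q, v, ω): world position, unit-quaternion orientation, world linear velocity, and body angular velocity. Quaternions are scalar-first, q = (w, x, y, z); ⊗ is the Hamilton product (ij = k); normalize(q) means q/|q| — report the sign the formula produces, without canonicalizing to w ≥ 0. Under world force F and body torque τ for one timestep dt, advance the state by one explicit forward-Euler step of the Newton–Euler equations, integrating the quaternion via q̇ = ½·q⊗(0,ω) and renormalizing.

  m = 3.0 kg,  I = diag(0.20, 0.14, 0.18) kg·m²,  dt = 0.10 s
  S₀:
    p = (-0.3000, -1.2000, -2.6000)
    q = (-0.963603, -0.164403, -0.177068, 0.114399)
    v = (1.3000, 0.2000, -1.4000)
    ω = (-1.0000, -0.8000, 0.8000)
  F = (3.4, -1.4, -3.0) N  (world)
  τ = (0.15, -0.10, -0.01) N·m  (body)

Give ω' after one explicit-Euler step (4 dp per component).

angular accel α = (0.8780, -0.6000, 0.2111)
ω + α·dt = (-0.9122, -0.8600, 0.8211)

ω' = (-0.9122, -0.8600, 0.8211)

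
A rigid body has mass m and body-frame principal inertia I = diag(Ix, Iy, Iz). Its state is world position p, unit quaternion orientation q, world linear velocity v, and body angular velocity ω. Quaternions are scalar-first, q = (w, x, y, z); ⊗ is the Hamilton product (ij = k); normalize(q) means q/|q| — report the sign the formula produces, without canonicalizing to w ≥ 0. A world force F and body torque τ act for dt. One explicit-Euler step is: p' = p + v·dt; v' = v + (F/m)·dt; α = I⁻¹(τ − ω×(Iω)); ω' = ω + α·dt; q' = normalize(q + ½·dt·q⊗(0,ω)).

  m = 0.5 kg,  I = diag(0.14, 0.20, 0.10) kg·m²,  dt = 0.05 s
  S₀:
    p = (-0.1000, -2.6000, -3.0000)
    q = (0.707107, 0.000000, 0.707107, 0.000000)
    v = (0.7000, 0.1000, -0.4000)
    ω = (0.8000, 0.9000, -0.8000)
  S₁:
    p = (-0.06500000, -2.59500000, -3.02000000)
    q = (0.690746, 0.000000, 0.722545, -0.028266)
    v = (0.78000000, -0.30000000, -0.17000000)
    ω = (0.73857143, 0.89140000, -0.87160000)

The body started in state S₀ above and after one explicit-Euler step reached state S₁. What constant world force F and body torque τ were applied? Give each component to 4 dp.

Δv = v₁−v₀ = (0.08000000, -0.40000000, 0.23000000)
applied force F = (0.8000, -4.0000, 2.3000)
Δω = ω₁−ω₀ = (-0.06142857, -0.00860000, -0.07160000)
applied torque τ = (-0.1000, -0.0600, -0.1000)

F = (0.8000, -4.0000, 2.3000)
τ = (-0.1000, -0.0600, -0.1000)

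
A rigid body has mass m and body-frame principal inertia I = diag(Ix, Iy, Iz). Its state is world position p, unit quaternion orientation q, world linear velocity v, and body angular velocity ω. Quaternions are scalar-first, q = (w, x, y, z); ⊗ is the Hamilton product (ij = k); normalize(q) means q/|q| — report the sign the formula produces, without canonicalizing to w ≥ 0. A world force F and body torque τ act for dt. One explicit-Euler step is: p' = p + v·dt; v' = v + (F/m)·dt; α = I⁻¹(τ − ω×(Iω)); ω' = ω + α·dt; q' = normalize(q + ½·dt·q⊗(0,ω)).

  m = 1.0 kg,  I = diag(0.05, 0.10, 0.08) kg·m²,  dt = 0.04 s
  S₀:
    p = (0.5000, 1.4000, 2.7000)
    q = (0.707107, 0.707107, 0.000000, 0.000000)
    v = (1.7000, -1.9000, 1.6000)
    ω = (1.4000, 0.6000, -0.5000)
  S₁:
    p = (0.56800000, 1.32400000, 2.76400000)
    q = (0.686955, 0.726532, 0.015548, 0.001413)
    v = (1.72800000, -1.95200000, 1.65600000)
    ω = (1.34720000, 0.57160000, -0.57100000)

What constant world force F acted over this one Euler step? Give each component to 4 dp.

velocity change Δv = (0.02800000, -0.05200000, 0.05600000)
m·(v₁−v₀)/dt = (0.7000, -1.3000, 1.4000)

F = (0.7000, -1.3000, 1.4000)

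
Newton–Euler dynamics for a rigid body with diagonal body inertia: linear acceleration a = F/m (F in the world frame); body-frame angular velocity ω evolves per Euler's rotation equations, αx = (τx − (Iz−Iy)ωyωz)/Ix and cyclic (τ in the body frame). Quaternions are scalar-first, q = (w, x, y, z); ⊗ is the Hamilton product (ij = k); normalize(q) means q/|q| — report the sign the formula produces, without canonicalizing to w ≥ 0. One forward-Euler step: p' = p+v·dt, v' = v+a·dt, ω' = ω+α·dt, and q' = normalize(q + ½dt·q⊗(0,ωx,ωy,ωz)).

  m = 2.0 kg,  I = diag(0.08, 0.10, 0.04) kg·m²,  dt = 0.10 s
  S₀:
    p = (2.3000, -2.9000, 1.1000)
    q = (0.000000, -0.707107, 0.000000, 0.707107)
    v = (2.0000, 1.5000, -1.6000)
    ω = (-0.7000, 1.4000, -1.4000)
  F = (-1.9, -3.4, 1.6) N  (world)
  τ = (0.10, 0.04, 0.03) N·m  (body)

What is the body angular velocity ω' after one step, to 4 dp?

α = I⁻¹(τ − ω×Iω) = (-0.2200, 0.0080, 1.2400)
new body rate ω' = (-0.7220, 1.4008, -1.2760)

ω' = (-0.7220, 1.4008, -1.2760)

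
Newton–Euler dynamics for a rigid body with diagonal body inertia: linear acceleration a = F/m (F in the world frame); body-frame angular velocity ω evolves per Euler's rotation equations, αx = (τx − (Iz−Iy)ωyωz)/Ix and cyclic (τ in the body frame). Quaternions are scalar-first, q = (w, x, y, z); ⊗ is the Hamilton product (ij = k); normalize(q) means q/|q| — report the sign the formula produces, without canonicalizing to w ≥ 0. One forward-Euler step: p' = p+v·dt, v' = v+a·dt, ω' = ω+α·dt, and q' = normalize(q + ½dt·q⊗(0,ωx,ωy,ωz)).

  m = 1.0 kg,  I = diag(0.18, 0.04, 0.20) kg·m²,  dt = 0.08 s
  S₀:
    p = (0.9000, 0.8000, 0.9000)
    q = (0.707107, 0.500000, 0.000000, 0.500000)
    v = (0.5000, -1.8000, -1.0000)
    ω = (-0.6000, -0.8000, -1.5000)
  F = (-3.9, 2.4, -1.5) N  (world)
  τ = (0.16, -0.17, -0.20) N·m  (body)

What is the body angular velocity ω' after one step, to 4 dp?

ω' = (-0.6142, -1.1040, -1.5531)

precession coupling ω×(Iω) = (0.1920, -0.0180, -0.0672)
(τ − ω×Iω)/I = (-0.1778, -3.8000, -0.6640)
ω' = ω + α·dt = (-0.6142, -1.1040, -1.5531)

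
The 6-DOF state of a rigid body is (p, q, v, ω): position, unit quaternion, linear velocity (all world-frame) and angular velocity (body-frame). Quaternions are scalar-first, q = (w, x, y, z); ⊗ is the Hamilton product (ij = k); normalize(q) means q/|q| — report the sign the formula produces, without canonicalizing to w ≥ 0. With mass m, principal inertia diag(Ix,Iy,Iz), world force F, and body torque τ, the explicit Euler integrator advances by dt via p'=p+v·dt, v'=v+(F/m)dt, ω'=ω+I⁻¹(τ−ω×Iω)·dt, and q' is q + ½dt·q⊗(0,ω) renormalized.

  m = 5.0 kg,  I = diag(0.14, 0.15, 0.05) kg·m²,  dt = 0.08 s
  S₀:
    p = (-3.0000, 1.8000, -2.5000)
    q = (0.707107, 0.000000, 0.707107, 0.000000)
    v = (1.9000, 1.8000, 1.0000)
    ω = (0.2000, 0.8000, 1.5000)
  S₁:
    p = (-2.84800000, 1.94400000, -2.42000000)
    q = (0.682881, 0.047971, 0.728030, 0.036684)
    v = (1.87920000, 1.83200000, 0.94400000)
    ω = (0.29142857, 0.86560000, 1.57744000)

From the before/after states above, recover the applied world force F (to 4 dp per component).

velocity change Δv = (-0.02080000, 0.03200000, -0.05600000)
m·(v₁−v₀)/dt = (-1.3000, 2.0000, -3.5000)

F = (-1.3000, 2.0000, -3.5000)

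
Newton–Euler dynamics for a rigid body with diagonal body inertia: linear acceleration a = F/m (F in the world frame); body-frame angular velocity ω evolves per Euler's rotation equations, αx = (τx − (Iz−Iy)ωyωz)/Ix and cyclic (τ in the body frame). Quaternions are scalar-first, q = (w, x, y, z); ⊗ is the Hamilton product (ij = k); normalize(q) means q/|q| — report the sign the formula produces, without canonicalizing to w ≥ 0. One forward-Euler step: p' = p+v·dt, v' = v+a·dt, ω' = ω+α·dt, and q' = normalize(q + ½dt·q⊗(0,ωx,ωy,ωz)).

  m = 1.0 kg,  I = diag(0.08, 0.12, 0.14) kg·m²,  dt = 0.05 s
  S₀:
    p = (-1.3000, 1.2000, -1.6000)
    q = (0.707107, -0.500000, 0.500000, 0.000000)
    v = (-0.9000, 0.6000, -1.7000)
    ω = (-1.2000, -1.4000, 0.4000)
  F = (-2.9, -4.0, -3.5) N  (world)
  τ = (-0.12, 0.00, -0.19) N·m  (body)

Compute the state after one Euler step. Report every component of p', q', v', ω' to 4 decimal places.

linear accel F/m = (-2.9000, -4.0000, -3.5000)
p + v·dt = (-1.3450, 1.2300, -1.6850)
v + (F/m)dt = (-1.0450, 0.4000, -1.8750)
ω×(Iω) gyroscopic = (-0.0112, 0.0288, 0.0672)
angular accel α = (-1.3600, -0.2400, -1.8371)
ω' = ω + α·dt = (-1.2680, -1.4120, 0.3081)
2q̇ = q⊗(0,ω) = (0.1000000, -0.6485284, -0.7899498, 1.5828428)
updated quaternion q' = (0.7088, -0.5156, 0.4797, 0.0395)

p' = (-1.3450, 1.2300, -1.6850)
q' = (0.7088, -0.5156, 0.4797, 0.0395)
v' = (-1.0450, 0.4000, -1.8750)
ω' = (-1.2680, -1.4120, 0.3081)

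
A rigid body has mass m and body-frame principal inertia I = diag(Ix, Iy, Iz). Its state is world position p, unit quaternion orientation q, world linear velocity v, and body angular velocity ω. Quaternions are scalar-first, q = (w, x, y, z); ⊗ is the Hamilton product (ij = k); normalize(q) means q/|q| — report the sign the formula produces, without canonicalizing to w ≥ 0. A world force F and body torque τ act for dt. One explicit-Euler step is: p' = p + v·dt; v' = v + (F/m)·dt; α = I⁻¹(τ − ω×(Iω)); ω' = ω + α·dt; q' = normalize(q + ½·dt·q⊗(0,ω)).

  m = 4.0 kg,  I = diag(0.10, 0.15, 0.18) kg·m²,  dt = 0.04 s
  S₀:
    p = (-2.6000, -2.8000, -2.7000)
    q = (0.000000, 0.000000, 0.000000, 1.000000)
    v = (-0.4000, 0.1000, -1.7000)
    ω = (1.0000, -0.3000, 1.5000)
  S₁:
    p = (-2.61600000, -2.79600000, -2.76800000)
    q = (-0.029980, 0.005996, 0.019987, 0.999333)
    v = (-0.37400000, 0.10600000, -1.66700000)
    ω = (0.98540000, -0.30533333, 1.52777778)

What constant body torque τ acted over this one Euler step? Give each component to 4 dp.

τ = (-0.0500, -0.1400, 0.1100)

Δω = ω₁−ω₀ = (-0.01460000, -0.00533333, 0.02777778)
ω₀×(Iω₀) = (-0.0135, -0.1200, -0.0150)
τ = I·(Δω/dt) + ω₀×(Iω₀) = (-0.0500, -0.1400, 0.1100)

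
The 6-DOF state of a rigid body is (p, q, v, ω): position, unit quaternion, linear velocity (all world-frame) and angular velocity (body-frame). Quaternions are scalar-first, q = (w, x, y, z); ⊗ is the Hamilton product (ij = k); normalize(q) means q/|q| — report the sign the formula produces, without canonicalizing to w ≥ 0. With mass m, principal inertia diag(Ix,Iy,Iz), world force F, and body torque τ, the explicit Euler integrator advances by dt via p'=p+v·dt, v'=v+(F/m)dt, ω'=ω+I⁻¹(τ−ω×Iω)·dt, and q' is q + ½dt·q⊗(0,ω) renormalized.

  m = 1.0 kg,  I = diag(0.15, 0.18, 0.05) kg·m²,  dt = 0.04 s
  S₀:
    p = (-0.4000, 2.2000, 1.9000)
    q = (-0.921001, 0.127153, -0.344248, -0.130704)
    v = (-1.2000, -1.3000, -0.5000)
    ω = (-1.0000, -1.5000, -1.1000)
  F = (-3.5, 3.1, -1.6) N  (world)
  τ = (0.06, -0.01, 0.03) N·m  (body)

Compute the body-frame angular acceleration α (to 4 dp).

gyro term ω×Iω = (-0.2145, 0.1100, 0.0450)
α = I⁻¹(τ − ω×Iω) = (1.8300, -0.6667, -0.3000)

α = (1.8300, -0.6667, -0.3000)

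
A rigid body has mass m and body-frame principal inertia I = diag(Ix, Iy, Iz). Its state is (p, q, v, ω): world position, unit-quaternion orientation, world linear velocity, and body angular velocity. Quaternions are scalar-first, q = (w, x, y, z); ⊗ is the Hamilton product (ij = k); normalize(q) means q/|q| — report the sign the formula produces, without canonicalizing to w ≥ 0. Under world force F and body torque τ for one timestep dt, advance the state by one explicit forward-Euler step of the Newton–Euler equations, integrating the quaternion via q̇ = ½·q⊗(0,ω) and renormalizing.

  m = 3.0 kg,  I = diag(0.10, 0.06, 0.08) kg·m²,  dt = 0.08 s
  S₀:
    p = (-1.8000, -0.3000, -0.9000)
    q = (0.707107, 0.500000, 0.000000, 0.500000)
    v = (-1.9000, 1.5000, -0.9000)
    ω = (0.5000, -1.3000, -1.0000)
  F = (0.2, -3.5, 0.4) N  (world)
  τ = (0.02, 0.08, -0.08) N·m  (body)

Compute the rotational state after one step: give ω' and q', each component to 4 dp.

angular accel α = (-0.0600, 1.5000, -1.3250)
ω' = ω + α·dt = (0.4952, -1.1800, -1.1060)
Hamilton product q⊗(0,ω) = (0.2500000, 1.0035535, -0.1692391, -1.3571070)
q + ½dt·q⊗(0,ω), renormalized = (0.7154, 0.5389, -0.0068, 0.4447)

ω' = (0.4952, -1.1800, -1.1060)
q' = (0.7154, 0.5389, -0.0068, 0.4447)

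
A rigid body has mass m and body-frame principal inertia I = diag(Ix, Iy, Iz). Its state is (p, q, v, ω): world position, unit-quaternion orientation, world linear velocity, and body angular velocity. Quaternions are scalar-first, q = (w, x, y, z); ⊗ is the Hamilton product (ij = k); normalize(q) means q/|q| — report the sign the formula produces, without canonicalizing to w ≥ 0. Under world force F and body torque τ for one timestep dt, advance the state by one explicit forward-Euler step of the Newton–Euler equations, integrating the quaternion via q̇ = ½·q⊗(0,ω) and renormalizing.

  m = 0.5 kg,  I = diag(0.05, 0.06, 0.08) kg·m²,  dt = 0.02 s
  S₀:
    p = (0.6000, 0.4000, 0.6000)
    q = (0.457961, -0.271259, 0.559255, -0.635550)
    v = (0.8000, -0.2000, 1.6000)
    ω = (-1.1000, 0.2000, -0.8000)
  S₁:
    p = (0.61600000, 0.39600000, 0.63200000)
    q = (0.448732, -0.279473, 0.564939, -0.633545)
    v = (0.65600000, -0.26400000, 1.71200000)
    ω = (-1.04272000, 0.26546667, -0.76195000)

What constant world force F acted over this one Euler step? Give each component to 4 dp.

F = (-3.6000, -1.6000, 2.8000)

velocity change Δv = (-0.14400000, -0.06400000, 0.11200000)
F = m·Δv/dt = (-3.6000, -1.6000, 2.8000)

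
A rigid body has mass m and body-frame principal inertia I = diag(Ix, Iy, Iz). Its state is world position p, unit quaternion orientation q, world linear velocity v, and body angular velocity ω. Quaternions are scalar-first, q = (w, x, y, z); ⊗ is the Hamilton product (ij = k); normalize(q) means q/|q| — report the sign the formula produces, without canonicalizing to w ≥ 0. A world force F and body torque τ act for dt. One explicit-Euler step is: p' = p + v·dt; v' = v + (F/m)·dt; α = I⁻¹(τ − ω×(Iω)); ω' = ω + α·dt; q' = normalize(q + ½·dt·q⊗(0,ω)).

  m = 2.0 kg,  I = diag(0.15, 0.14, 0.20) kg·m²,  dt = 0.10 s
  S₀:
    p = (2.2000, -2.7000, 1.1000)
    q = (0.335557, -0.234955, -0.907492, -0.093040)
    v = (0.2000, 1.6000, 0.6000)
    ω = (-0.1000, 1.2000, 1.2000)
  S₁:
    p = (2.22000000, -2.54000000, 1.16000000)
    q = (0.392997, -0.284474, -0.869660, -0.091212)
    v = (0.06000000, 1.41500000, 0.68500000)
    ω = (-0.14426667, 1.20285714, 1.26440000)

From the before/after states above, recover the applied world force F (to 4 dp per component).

F = (-2.8000, -3.7000, 1.7000)

velocity change Δv = (-0.14000000, -0.18500000, 0.08500000)
m·(v₁−v₀)/dt = (-2.8000, -3.7000, 1.7000)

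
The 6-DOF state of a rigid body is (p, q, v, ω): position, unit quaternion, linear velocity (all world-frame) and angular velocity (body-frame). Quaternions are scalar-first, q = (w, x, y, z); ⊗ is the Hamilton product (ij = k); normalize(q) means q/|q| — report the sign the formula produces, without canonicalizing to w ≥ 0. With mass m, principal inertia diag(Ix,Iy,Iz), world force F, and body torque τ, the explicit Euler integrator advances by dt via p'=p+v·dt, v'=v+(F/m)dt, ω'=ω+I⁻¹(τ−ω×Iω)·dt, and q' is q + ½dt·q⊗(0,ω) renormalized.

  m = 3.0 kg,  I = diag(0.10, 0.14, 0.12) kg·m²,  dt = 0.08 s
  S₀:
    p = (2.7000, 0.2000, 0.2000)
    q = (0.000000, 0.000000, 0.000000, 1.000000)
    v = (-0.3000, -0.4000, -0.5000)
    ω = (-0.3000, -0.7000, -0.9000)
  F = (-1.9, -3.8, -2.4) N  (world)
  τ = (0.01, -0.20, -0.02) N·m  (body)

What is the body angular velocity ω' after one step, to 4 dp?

ω' = (-0.2819, -0.8112, -0.9189)

ω×(Iω) gyroscopic = (-0.0126, -0.0054, 0.0084)
(τ − ω×Iω)/I = (0.2260, -1.3900, -0.2367)
ω' = ω + α·dt = (-0.2819, -0.8112, -0.9189)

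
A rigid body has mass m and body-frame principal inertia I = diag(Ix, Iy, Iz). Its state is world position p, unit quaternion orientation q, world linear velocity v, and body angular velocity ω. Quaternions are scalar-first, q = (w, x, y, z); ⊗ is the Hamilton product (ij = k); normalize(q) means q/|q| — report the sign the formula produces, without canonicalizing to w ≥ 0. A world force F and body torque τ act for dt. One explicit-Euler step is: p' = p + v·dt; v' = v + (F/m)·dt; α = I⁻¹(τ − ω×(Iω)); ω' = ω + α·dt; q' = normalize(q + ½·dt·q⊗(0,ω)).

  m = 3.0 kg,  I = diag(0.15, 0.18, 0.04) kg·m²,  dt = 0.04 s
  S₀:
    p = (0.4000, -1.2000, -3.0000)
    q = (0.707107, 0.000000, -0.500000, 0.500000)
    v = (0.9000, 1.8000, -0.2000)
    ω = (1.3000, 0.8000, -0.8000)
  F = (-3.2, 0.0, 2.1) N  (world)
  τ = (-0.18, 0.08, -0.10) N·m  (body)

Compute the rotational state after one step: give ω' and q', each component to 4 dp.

ω×(Iω) gyroscopic = (0.0896, -0.1144, 0.0312)
angular accel α = (-1.7973, 1.0800, -3.2800)
ω + α·dt = (1.2281, 0.8432, -0.9312)
2q̇ = q⊗(0,ω) = (0.8000000, 0.9192391, 1.2156856, 0.0843144)
q + ½dt·q⊗(0,ω), renormalized = (0.7227, 0.0184, -0.4754, 0.5014)

ω' = (1.2281, 0.8432, -0.9312)
q' = (0.7227, 0.0184, -0.4754, 0.5014)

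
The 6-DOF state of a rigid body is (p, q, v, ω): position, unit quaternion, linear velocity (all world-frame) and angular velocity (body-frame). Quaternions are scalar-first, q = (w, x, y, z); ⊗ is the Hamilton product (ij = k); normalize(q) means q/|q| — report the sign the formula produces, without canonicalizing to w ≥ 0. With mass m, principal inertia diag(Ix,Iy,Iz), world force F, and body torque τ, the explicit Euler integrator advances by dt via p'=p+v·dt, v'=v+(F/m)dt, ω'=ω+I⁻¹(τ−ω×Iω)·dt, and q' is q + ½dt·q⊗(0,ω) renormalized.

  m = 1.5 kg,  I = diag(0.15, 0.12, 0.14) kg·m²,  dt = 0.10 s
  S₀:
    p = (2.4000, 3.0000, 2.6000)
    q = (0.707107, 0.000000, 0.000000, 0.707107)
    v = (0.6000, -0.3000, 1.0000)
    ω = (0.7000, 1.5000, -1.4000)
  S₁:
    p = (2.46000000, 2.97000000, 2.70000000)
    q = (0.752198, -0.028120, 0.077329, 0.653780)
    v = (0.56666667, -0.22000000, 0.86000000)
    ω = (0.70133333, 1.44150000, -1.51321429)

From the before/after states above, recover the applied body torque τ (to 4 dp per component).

rate change Δω = (0.00133333, -0.05850000, -0.11321429)
gyro term ω₀×Iω₀ = (-0.0420, -0.0098, -0.0315)
applied torque τ = (-0.0400, -0.0800, -0.1900)

τ = (-0.0400, -0.0800, -0.1900)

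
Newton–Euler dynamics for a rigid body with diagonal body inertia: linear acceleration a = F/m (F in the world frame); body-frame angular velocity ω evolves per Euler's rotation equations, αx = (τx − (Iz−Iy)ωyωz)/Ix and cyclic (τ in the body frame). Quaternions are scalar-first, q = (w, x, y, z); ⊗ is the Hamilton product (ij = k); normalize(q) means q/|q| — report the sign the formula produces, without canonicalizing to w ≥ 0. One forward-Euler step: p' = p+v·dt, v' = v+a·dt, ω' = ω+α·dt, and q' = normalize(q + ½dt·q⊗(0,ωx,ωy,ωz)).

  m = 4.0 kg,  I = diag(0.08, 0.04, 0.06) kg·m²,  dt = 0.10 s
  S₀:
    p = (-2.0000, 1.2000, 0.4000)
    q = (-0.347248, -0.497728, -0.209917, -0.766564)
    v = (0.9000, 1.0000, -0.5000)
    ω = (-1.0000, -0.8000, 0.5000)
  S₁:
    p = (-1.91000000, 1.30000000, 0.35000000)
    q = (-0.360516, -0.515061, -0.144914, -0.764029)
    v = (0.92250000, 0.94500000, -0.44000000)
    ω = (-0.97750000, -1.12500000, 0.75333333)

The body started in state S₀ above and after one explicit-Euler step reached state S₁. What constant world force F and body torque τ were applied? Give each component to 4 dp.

F = (0.9000, -2.2000, 2.4000)
τ = (0.0100, -0.1400, 0.1200)

v₁ − v₀ = (0.02250000, -0.05500000, 0.06000000)
applied force F = (0.9000, -2.2000, 2.4000)
rate change Δω = (0.02250000, -0.32500000, 0.25333333)
ω₀×(Iω₀) = (-0.0080, -0.0100, -0.0320)
applied torque τ = (0.0100, -0.1400, 0.1200)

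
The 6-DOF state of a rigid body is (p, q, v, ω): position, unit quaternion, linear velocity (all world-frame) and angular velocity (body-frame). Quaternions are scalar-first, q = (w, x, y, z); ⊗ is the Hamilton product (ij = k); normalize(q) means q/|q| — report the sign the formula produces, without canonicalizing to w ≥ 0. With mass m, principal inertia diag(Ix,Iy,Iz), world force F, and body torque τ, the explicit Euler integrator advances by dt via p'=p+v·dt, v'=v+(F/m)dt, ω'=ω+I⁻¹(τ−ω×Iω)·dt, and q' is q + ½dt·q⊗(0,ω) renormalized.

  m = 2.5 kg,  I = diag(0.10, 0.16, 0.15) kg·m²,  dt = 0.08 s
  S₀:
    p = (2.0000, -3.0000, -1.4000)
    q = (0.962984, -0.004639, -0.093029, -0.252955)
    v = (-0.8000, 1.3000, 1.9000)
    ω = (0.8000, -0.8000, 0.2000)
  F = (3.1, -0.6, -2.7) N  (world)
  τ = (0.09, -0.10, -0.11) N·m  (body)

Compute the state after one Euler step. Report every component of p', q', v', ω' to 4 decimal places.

(τ − ω×Iω)/I = (0.8840, -0.5750, -0.4773)
ω + α·dt = (0.8707, -0.8460, 0.1618)
2q̇ = q⊗(0,ω) = (-0.0201210, 0.5494174, -0.9718234, 0.2707312)
q + ½dt·q⊗(0,ω), renormalized = (0.9612, 0.0173, -0.1318, -0.2419)
a = (1.2400, -0.2400, -1.0800)
p' = p + v·dt = (1.9360, -2.8960, -1.2480)
new velocity v' = (-0.7008, 1.2808, 1.8136)

p' = (1.9360, -2.8960, -1.2480)
q' = (0.9612, 0.0173, -0.1318, -0.2419)
v' = (-0.7008, 1.2808, 1.8136)
ω' = (0.8707, -0.8460, 0.1618)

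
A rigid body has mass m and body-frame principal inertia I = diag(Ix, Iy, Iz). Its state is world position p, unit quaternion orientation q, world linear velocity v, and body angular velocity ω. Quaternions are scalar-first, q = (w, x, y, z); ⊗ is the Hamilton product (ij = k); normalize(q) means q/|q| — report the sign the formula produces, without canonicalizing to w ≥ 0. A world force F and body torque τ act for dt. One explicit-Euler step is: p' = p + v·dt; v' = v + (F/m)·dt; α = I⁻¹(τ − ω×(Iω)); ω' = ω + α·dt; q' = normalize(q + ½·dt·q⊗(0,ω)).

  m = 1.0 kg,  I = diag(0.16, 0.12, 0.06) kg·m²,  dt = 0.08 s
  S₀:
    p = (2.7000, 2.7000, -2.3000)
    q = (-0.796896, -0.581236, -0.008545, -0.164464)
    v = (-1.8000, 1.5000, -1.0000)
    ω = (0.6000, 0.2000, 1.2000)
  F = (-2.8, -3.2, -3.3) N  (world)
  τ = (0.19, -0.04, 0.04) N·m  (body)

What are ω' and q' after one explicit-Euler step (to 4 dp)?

ω' = (0.7022, 0.1253, 1.2597)
q' = (-0.7738, -0.5986, 0.0090, -0.2069)

(τ − ω×Iω)/I = (1.2775, -0.9333, 0.7467)
new body rate ω' = (0.7022, 0.1253, 1.2597)
q⊗(0,ω) = (0.5478074, -0.4554988, 0.4394256, -1.0673954)
q' = normalize(q + ½dt·q⊗(0,ω)) = (-0.7738, -0.5986, 0.0090, -0.2069)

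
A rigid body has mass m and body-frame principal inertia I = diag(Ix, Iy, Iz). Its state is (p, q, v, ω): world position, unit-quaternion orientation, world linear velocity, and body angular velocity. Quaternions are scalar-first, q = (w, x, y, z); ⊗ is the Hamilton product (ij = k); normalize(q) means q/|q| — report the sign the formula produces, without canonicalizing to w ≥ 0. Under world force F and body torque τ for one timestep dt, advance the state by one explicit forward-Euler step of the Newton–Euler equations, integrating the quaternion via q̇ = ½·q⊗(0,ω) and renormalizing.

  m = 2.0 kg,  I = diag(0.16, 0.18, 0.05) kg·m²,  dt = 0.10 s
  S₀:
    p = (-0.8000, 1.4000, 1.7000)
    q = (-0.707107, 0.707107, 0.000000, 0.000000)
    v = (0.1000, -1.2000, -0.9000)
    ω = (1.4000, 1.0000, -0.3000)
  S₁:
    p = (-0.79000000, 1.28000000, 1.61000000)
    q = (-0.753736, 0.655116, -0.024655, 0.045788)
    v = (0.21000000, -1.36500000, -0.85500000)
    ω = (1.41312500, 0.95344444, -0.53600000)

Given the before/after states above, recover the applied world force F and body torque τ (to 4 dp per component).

F = (2.2000, -3.3000, 0.9000)
τ = (0.0600, -0.1300, -0.0900)

Δω = ω₁−ω₀ = (0.01312500, -0.04655556, -0.23600000)
ω₀×(Iω₀) = (0.0390, -0.0462, 0.0280)
I·α + gyro = (0.0600, -0.1300, -0.0900)
Δv = v₁−v₀ = (0.11000000, -0.16500000, 0.04500000)
m·(v₁−v₀)/dt = (2.2000, -3.3000, 0.9000)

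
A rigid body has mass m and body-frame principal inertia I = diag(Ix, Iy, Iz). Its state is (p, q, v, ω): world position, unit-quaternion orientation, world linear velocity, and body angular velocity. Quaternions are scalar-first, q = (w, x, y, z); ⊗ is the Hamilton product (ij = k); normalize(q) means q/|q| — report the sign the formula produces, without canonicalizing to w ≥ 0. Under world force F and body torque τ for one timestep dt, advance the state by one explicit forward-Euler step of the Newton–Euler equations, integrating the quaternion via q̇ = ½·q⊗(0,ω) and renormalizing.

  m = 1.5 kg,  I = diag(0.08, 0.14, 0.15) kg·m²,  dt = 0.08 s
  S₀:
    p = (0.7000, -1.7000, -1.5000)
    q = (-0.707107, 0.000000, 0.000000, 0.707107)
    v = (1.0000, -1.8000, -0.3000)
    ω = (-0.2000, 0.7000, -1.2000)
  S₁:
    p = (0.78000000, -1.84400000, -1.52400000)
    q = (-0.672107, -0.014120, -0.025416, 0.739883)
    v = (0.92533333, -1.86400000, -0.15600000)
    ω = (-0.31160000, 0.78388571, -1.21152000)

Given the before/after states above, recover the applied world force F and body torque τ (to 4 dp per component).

v₁ − v₀ = (-0.07466667, -0.06400000, 0.14400000)
applied force F = (-1.4000, -1.2000, 2.7000)
ω₁ − ω₀ = (-0.11160000, 0.08388571, -0.01152000)
τ = I·(Δω/dt) + ω₀×(Iω₀) = (-0.1200, 0.1300, -0.0300)

F = (-1.4000, -1.2000, 2.7000)
τ = (-0.1200, 0.1300, -0.0300)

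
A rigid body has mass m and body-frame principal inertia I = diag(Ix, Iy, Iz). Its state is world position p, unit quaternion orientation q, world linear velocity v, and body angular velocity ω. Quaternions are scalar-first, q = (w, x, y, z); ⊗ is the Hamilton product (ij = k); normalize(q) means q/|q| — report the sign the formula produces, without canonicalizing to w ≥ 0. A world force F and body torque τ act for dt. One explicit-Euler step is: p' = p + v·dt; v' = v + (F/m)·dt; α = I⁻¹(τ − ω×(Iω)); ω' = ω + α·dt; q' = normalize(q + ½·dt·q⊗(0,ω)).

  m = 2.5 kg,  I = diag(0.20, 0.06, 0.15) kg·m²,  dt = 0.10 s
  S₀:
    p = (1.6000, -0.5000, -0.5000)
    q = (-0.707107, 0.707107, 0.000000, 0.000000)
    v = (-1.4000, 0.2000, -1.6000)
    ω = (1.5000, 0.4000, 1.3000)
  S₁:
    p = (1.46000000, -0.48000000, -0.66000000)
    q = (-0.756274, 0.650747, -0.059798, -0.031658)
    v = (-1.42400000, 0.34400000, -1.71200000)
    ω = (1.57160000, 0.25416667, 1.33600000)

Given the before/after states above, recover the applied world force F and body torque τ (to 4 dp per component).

F = (-0.6000, 3.6000, -2.8000)
τ = (0.1900, 0.0100, -0.0300)

rate change Δω = (0.07160000, -0.14583333, 0.03600000)
precession coupling = (0.0468, 0.0975, -0.0840)
I·α + gyro = (0.1900, 0.0100, -0.0300)
Δv = v₁−v₀ = (-0.02400000, 0.14400000, -0.11200000)
m·(v₁−v₀)/dt = (-0.6000, 3.6000, -2.8000)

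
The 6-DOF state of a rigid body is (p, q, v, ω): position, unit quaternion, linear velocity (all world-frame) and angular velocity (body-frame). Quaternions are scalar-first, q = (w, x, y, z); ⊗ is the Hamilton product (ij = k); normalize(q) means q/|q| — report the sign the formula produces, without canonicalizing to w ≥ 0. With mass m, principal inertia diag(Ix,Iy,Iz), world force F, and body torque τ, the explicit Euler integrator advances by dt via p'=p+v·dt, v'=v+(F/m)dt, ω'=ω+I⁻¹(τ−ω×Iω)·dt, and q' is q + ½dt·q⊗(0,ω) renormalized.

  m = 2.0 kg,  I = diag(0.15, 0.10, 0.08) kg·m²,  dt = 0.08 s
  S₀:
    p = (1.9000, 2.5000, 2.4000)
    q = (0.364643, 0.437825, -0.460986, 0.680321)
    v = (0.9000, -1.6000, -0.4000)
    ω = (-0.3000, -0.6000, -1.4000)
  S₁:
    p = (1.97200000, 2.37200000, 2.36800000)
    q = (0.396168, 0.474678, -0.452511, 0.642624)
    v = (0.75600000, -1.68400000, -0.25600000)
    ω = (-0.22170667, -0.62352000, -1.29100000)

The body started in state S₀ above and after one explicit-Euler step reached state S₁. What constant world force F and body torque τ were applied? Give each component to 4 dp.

ω₁ − ω₀ = (0.07829333, -0.02352000, 0.10900000)
τ = I·(Δω/dt) + ω₀×(Iω₀) = (0.1300, 0.0000, 0.1000)
velocity change Δv = (-0.14400000, -0.08400000, 0.14400000)
m·(v₁−v₀)/dt = (-3.6000, -2.1000, 3.6000)

F = (-3.6000, -2.1000, 3.6000)
τ = (0.1300, 0.0000, 0.1000)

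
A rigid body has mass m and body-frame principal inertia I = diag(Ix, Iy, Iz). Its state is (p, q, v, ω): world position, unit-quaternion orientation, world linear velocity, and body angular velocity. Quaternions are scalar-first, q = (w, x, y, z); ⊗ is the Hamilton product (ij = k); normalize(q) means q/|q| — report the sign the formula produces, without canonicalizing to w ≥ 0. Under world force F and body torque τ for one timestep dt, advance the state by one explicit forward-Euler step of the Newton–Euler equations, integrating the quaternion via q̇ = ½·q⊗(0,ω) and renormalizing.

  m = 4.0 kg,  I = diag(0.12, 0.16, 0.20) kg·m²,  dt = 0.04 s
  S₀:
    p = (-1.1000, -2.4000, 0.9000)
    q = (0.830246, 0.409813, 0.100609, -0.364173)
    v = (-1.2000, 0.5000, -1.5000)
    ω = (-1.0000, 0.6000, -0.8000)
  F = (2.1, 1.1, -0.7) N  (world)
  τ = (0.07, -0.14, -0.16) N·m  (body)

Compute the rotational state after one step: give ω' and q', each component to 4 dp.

ω' = (-0.9703, 0.5810, -0.8272)
q' = (0.8311, 0.3958, 0.1244, -0.3704)

gyro term ω×Iω = (-0.0192, -0.0640, -0.0240)
angular accel α = (0.7433, -0.4750, -0.6800)
new body rate ω' = (-0.9703, 0.5810, -0.8272)
2q̇ = q⊗(0,ω) = (0.0581092, -0.6922294, 1.1901710, -0.3177000)
q' = normalize(q + ½dt·q⊗(0,ω)) = (0.8311, 0.3958, 0.1244, -0.3704)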